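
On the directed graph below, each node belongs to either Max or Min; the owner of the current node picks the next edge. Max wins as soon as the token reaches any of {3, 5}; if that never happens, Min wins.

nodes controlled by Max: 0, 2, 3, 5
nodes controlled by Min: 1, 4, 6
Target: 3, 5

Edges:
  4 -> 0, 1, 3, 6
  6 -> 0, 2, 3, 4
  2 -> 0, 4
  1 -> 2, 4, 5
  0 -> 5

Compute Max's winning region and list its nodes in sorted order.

0, 2, 3, 5

A0 = {3, 5}
A1: add {0} — 0 (Max) has 0→5.
A2: add {2} — 2 (Max) has 2→0.
A3 = A2; e.g. 1 (Min) can still go to 4. Fixed point.
Max's winning region = {0, 2, 3, 5}.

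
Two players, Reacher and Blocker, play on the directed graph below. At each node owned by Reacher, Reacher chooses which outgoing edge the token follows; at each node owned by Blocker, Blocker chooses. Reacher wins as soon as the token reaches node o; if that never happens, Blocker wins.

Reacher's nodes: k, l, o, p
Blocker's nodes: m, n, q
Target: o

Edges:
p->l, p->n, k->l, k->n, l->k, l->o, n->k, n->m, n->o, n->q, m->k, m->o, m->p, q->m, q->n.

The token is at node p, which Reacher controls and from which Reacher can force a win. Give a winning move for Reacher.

A0 = {o}
A1: add {l} — l (Reacher) has l→o.
A2: add {k, p} — k (Reacher) has k→l; p (Reacher) has p→l.
A3: add {m} — m (Blocker): all of {k, o, p} already in.
A4 = A3; e.g. n (Blocker) can still go to q. Fixed point.
From p, successor l is in the attractor (rank 1); the other successor n is not.

l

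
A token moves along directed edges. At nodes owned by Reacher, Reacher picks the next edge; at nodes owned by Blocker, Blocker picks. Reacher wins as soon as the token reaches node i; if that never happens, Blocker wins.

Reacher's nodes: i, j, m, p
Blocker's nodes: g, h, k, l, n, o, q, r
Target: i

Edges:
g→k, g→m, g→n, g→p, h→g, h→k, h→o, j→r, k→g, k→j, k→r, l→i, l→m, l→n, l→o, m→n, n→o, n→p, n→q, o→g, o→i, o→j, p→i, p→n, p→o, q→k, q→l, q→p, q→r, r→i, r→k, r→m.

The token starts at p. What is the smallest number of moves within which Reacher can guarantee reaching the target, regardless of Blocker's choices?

A0 = {i}
A1: add {p} — p (Reacher) has p→i.
A2 = A1; e.g. g (Blocker) can still go to k. Fixed point.
p enters the attractor at level 1, so Reacher can force the target in 1 move from there.

1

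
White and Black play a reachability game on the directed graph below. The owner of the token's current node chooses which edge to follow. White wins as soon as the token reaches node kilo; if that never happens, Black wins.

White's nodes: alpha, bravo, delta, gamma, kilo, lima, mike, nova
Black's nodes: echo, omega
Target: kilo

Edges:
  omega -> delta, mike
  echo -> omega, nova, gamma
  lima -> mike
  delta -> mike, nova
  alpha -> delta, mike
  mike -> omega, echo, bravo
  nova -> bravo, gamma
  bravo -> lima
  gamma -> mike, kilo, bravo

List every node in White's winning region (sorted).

alpha, delta, gamma, kilo, nova

A0 = {kilo}
A1: add {gamma} — gamma (White) has gamma→kilo.
A2: add {nova} — nova (White) has nova→gamma.
A3: add {delta} — delta (White) has delta→nova.
A4: add {alpha} — alpha (White) has alpha→delta.
A5 = A4; e.g. omega (Black) can still go to mike. Fixed point.
White's winning region = {alpha, delta, gamma, kilo, nova}.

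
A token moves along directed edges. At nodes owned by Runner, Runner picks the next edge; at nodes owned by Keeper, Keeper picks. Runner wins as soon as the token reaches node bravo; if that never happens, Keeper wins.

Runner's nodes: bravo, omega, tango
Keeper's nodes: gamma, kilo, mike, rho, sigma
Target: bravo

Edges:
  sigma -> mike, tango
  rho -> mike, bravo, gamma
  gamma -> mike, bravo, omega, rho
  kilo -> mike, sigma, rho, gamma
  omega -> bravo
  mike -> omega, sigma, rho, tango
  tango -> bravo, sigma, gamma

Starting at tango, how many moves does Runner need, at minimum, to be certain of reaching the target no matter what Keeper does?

1

A0 = {bravo}
A1: add {omega, tango} — omega (Runner) has omega→bravo; tango (Runner) has tango→bravo.
A2 = A1; e.g. mike (Keeper) can still go to sigma. Fixed point.
tango enters the attractor at level 1, so Runner can force the target in 1 move from there.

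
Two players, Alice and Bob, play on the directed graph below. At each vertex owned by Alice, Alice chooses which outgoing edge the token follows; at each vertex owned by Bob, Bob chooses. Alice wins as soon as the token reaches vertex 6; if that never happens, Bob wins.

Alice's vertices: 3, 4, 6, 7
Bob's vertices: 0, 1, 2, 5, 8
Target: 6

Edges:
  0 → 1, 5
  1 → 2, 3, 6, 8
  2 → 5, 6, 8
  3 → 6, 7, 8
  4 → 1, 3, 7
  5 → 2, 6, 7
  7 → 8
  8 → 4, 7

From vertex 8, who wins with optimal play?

A0 = {6}
A1: add {3} — 3 (Alice) has 3→6.
A2: add {4} — 4 (Alice) has 4→3.
A3 = A2; e.g. 0 (Bob) can still go to 1. Fixed point.
8 never enters the attractor, so Bob can avoid the target forever.

Bob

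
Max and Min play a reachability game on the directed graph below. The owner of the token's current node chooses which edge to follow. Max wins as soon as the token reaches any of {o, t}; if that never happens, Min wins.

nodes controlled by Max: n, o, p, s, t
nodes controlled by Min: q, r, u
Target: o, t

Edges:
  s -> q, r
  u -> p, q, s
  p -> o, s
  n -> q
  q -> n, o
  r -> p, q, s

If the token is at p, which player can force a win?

Max

A0 = {o, t}
A1: add {p} — p (Max) has p→o.
A2 = A1; e.g. n (Max) has no edge into A1. Fixed point.
p ∈ A1, so Max can force the target.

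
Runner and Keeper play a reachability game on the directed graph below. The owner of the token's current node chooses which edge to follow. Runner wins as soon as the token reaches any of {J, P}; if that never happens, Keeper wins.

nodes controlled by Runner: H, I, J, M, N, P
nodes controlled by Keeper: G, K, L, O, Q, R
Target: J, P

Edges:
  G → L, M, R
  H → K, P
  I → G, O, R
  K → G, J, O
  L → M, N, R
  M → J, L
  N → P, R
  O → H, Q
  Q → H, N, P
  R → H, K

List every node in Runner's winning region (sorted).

H, I, J, M, N, O, P, Q

A0 = {J, P}
A1: add {H, M, N} — H (Runner) has H→P; M (Runner) has M→J; N (Runner) has N→P.
A2: add {Q} — Q (Keeper): all of {H, N, P} already in.
A3: add {O} — O (Keeper): all of {H, Q} already in.
A4: add {I} — I (Runner) has I→O.
A5 = A4; e.g. G (Keeper) can still go to L. Fixed point.
Runner's winning region = {H, I, J, M, N, O, P, Q}.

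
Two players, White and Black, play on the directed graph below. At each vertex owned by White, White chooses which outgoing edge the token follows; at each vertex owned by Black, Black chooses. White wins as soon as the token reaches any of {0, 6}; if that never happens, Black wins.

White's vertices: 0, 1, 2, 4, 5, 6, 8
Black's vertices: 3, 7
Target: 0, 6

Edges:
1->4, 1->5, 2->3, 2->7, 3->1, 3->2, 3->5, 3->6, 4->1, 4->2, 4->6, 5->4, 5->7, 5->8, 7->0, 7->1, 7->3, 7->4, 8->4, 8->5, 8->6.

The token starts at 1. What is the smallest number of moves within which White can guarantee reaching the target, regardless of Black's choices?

2

A0 = {0, 6}
A1: add {4, 8} — 4 (White) has 4→6; 8 (White) has 8→6.
A2: add {1, 5} — 1 (White) has 1→4; 5 (White) has 5→4.
A3 = A2; e.g. 2 (White) has no edge into A2. Fixed point.
1 enters the attractor at level 2, so White can force the target in 2 moves from there.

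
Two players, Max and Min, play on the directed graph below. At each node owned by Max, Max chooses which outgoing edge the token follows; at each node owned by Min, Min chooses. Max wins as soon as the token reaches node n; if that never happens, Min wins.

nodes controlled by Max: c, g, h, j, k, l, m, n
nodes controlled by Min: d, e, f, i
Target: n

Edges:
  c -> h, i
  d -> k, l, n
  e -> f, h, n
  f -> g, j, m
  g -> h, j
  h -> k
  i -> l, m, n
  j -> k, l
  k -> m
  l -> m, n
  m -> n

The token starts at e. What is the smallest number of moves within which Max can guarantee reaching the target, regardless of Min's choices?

5

A0 = {n}
A1: add {l, m} — l (Max) has l→n; m (Max) has m→n.
A2: add {i, j, k} — i (Min): all of {l, m, n} already in; j (Max) has j→l; k (Max) has k→m.
A3: add {c, d, g, h} — c (Max) has c→i; d (Min): all of {k, l, n} already in; g (Max) has g→j; h (Max) has h→k.
A4: add {f} — f (Min): all of {g, j, m} already in.
A5: add {e} — e (Min): all of {f, h, n} already in.
A5 = all vertices. Fixed point.
e enters the attractor at level 5, so Max can force the target in 5 moves from there.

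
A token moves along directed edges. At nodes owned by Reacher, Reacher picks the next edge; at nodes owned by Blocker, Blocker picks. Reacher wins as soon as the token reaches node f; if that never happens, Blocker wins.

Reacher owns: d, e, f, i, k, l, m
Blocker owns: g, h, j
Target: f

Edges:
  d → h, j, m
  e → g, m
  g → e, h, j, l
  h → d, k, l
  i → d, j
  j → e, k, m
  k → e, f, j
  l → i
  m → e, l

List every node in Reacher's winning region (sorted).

A0 = {f}
A1: add {k} — k (Reacher) has k→f.
A2 = A1; e.g. d (Reacher) has no edge into A1. Fixed point.
Reacher's winning region = {f, k}.

f, k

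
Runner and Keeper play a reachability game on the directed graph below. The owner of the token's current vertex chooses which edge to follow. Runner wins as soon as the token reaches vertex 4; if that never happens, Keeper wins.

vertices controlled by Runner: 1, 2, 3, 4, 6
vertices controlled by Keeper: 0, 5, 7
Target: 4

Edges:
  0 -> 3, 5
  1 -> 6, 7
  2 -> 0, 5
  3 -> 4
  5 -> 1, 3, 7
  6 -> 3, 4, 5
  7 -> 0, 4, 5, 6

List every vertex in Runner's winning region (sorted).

A0 = {4}
A1: add {3, 6} — 3 (Runner) has 3→4; 6 (Runner) has 6→4.
A2: add {1} — 1 (Runner) has 1→6.
A3 = A2; e.g. 0 (Keeper) can still go to 5. Fixed point.
Runner's winning region = {1, 3, 4, 6}.

1, 3, 4, 6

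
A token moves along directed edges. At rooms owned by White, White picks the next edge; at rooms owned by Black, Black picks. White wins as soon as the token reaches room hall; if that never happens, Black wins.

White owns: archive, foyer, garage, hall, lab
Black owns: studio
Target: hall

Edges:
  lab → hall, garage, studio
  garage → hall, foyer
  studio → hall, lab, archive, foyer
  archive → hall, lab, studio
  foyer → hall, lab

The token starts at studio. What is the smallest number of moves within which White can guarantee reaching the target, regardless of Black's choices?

A0 = {hall}
A1: add {archive, foyer, garage, lab} — lab (White) has lab→hall; garage (White) has garage→hall; archive (White) has archive→hall; foyer (White) has foyer→hall.
A2: add {studio} — studio (Black): all of {hall, lab, archive, foyer} already in.
A2 = all vertices. Fixed point.
studio enters the attractor at level 2, so White can force the target in 2 moves from there.

2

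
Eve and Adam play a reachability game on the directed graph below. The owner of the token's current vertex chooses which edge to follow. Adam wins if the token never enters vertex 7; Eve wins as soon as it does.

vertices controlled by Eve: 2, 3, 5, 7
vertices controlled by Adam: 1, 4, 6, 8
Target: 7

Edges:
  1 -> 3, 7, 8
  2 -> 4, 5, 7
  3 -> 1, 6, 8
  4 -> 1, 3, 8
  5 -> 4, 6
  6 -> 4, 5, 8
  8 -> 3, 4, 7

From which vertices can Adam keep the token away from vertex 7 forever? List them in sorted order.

A0 = {7}
A1: add {2} — 2 (Eve) has 2→7.
A2 = A1; e.g. 1 (Adam) can still go to 3. Fixed point.
Eve's attractor = {2, 7}; Adam avoids the target exactly from the complement.

1, 3, 4, 5, 6, 8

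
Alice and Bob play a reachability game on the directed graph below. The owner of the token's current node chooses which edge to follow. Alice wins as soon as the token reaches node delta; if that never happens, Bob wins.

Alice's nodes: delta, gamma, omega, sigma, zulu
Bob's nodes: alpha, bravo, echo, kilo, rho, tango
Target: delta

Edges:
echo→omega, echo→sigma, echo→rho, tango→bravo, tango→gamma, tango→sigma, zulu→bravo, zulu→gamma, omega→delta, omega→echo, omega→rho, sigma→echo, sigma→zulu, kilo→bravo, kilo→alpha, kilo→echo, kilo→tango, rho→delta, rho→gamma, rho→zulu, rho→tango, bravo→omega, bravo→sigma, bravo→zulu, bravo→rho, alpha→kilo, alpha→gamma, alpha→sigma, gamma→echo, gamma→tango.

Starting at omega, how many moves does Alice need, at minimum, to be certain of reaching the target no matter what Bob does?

1

A0 = {delta}
A1: add {omega} — omega (Alice) has omega→delta.
A2 = A1; e.g. bravo (Bob) can still go to sigma. Fixed point.
omega enters the attractor at level 1, so Alice can force the target in 1 move from there.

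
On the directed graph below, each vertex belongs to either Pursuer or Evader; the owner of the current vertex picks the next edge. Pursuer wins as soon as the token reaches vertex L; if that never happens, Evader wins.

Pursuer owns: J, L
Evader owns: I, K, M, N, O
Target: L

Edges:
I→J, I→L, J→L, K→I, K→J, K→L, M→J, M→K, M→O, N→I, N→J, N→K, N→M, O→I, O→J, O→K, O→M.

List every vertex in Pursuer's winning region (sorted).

I, J, K, L

A0 = {L}
A1: add {J} — J (Pursuer) has J→L.
A2: add {I} — I (Evader): all of {J, L} already in.
A3: add {K} — K (Evader): all of {I, J, L} already in.
A4 = A3; e.g. M (Evader) can still go to O. Fixed point.
Pursuer's winning region = {I, J, K, L}.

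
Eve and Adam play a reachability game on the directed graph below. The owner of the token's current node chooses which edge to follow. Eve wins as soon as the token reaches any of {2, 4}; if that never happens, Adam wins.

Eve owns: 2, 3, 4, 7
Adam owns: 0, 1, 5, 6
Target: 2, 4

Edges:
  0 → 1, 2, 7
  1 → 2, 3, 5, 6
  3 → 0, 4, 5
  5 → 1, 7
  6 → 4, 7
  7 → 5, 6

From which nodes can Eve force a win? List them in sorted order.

A0 = {2, 4}
A1: add {3} — 3 (Eve) has 3→4.
A2 = A1; e.g. 0 (Adam) can still go to 1. Fixed point.
Eve's winning region = {2, 3, 4}.

2, 3, 4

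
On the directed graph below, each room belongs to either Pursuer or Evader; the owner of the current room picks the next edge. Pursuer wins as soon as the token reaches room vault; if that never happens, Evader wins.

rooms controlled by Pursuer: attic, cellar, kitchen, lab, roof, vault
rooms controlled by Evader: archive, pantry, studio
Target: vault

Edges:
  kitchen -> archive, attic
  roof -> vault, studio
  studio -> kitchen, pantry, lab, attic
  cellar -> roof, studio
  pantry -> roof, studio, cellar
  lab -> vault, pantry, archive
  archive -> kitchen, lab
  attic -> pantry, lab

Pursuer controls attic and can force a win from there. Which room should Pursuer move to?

A0 = {vault}
A1: add {lab, roof} — roof (Pursuer) has roof→vault; lab (Pursuer) has lab→vault.
A2: add {attic, cellar} — cellar (Pursuer) has cellar→roof; attic (Pursuer) has attic→lab.
A3: add {kitchen} — kitchen (Pursuer) has kitchen→attic.
A4: add {archive} — archive (Evader): all of {kitchen, lab} already in.
A5 = A4; e.g. studio (Evader) can still go to pantry. Fixed point.
From attic, successor lab is in the attractor (rank 1); the other successor pantry is not.

lab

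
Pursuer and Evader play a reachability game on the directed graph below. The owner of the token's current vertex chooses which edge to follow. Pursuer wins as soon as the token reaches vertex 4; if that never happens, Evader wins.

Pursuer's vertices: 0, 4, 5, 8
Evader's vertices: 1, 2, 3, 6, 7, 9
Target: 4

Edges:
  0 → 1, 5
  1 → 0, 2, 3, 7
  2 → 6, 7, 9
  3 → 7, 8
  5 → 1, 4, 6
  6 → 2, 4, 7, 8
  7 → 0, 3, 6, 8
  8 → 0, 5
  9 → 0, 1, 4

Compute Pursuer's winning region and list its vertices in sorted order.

A0 = {4}
A1: add {5} — 5 (Pursuer) has 5→4.
A2: add {0, 8} — 0 (Pursuer) has 0→5; 8 (Pursuer) has 8→5.
A3 = A2; e.g. 1 (Evader) can still go to 2. Fixed point.
Pursuer's winning region = {0, 4, 5, 8}.

0, 4, 5, 8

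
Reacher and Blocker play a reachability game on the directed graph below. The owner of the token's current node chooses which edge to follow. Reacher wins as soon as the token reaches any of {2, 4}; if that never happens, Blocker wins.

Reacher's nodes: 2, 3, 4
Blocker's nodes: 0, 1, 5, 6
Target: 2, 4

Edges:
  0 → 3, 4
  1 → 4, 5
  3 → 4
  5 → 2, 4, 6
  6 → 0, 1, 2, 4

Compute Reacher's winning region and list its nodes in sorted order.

A0 = {2, 4}
A1: add {3} — 3 (Reacher) has 3→4.
A2: add {0} — 0 (Blocker): all of {3, 4} already in.
A3 = A2; e.g. 1 (Blocker) can still go to 5. Fixed point.
Reacher's winning region = {0, 2, 3, 4}.

0, 2, 3, 4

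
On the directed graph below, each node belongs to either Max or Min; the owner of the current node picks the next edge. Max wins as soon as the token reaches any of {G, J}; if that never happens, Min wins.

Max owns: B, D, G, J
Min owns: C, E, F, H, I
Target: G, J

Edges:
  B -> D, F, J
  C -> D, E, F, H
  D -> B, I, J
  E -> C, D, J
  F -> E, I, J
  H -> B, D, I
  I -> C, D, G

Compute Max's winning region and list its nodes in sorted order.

A0 = {G, J}
A1: add {B, D} — B (Max) has B→J; D (Max) has D→J.
A2 = A1; e.g. C (Min) can still go to E. Fixed point.
Max's winning region = {B, D, G, J}.

B, D, G, J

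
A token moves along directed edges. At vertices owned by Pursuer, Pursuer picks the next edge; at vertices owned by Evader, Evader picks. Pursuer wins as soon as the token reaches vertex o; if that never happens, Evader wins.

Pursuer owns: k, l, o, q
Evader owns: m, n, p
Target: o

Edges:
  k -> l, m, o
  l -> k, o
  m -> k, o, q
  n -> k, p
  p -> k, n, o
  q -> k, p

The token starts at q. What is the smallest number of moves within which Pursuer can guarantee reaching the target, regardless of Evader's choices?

2

A0 = {o}
A1: add {k, l} — k (Pursuer) has k→o; l (Pursuer) has l→o.
A2: add {q} — q (Pursuer) has q→k.
q enters the attractor at level 2, so Pursuer can force the target in 2 moves from there.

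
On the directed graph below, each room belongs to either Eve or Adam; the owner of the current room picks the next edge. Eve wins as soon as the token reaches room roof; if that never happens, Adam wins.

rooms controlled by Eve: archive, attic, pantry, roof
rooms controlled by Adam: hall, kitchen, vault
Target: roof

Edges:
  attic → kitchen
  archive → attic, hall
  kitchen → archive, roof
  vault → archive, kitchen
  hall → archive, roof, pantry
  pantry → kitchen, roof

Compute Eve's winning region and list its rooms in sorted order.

pantry, roof

A0 = {roof}
A1: add {pantry} — pantry (Eve) has pantry→roof.
A2 = A1; e.g. attic (Eve) has no edge into A1. Fixed point.
Eve's winning region = {pantry, roof}.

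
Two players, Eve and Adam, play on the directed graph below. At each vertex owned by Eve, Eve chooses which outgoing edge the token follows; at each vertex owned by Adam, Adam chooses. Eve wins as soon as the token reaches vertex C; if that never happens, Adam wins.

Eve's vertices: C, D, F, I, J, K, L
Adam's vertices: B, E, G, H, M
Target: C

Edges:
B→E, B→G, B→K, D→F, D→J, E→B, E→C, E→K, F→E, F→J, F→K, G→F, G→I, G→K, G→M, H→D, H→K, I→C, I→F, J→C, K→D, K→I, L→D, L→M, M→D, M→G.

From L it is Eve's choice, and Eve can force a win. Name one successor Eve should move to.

D

A0 = {C}
A1: add {I, J} — I (Eve) has I→C; J (Eve) has J→C.
A2: add {D, F, K} — D (Eve) has D→J; F (Eve) has F→J; K (Eve) has K→I.
A3: add {H, L} — H (Adam): all of {D, K} already in; L (Eve) has L→D.
A4 = A3; e.g. B (Adam) can still go to E. Fixed point.
From L, successor D is in the attractor (rank 2); the other successor M is not.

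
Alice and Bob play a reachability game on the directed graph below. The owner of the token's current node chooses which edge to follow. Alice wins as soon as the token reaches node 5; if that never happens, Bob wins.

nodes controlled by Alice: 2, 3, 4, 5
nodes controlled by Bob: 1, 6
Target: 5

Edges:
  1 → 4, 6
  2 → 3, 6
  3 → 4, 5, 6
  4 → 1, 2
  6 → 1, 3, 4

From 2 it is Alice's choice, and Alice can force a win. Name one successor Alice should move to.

A0 = {5}
A1: add {3} — 3 (Alice) has 3→5.
A2: add {2} — 2 (Alice) has 2→3.
A3: add {4} — 4 (Alice) has 4→2.
A4 = A3; e.g. 1 (Bob) can still go to 6. Fixed point.
From 2, successor 3 is in the attractor (rank 1); the other successor 6 is not.

3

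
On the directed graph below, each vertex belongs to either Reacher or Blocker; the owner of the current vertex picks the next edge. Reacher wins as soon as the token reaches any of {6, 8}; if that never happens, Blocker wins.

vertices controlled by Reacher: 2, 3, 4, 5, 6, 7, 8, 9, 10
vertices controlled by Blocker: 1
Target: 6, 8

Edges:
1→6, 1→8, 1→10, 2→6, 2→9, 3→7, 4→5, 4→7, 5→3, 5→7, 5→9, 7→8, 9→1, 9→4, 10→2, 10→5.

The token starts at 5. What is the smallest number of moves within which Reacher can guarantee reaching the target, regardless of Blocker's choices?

A0 = {6, 8}
A1: add {2, 7} — 2 (Reacher) has 2→6; 7 (Reacher) has 7→8.
A2: add {3, 4, 5, 10} — 3 (Reacher) has 3→7; 4 (Reacher) has 4→7; 5 (Reacher) has 5→7; 10 (Reacher) has 10→2.
5 enters the attractor at level 2, so Reacher can force the target in 2 moves from there.

2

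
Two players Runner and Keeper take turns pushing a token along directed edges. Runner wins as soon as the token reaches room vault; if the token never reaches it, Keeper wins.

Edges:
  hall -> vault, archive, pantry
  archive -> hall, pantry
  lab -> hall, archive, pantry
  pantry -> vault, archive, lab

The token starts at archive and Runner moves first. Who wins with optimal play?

Keeper

Track states (vertex, player-to-move).
A0 = {(vault,Runner), (vault,Keeper)}
A1: add {(hall,Runner), (pantry,Runner)}.
A2: add {(archive,Keeper)}.
A3: add {(lab,Runner)}.
A4 = A3; e.g. (hall,Keeper) stays out. (archive,Runner) never enters ⇒ Keeper avoids the target.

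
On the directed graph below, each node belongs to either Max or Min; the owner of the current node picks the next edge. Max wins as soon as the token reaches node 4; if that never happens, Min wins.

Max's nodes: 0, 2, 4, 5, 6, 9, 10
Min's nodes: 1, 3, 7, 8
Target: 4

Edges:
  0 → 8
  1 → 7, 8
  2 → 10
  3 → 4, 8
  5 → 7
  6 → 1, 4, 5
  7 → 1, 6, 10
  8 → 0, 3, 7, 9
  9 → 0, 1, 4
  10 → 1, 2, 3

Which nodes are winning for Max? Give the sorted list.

4, 6, 9

A0 = {4}
A1: add {6, 9} — 6 (Max) has 6→4; 9 (Max) has 9→4.
A2 = A1; e.g. 0 (Max) has no edge into A1. Fixed point.
Max's winning region = {4, 6, 9}.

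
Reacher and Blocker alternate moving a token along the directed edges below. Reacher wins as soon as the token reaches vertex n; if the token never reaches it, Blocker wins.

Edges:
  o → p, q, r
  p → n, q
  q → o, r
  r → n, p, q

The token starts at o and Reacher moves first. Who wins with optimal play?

Blocker

Track states (vertex, player-to-move).
A0 = {(n,Reacher), (n,Blocker)}
A1: add {(p,Reacher), (r,Reacher)}.
A2 = A1; e.g. (o,Reacher) stays out. (o,Reacher) never enters ⇒ Blocker avoids the target.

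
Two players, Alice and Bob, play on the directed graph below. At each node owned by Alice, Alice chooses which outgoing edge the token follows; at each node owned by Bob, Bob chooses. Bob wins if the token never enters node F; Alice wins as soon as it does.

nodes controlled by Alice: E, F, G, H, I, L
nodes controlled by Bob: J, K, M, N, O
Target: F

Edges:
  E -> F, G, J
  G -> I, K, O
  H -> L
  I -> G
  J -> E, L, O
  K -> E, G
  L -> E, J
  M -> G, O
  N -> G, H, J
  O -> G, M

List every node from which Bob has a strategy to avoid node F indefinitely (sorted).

G, I, J, K, M, N, O

A0 = {F}
A1: add {E} — E (Alice) has E→F.
A2: add {L} — L (Alice) has L→E.
A3: add {H} — H (Alice) has H→L.
A4 = A3; e.g. G (Alice) has no edge into A3. Fixed point.
Alice's attractor = {E, F, H, L}; Bob avoids the target exactly from the complement.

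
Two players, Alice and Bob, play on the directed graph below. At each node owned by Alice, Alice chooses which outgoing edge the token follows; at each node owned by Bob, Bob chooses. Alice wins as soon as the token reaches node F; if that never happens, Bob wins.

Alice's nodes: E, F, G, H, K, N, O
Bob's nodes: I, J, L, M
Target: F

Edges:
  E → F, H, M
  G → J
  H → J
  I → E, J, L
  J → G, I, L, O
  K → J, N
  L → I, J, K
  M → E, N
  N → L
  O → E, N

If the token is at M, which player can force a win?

A0 = {F}
A1: add {E} — E (Alice) has E→F.
A2: add {O} — O (Alice) has O→E.
A3 = A2; e.g. G (Alice) has no edge into A2. Fixed point.
M never enters the attractor, so Bob can avoid the target forever.

Bob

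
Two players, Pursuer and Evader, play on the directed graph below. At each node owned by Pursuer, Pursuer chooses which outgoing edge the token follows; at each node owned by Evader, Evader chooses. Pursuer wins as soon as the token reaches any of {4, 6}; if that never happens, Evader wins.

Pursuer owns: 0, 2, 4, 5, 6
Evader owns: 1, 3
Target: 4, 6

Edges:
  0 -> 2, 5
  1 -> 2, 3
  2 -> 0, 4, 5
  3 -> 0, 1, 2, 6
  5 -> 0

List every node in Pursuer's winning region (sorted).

0, 2, 4, 5, 6

A0 = {4, 6}
A1: add {2} — 2 (Pursuer) has 2→4.
A2: add {0} — 0 (Pursuer) has 0→2.
A3: add {5} — 5 (Pursuer) has 5→0.
A4 = A3; e.g. 1 (Evader) can still go to 3. Fixed point.
Pursuer's winning region = {0, 2, 4, 5, 6}.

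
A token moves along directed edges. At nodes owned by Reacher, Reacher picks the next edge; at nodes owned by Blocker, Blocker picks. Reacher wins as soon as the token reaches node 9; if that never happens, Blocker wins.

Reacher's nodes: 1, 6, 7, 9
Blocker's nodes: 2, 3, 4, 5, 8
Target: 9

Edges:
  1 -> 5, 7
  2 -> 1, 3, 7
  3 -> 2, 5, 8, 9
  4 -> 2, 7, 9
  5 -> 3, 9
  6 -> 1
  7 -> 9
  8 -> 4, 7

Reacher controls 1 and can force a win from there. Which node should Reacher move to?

7

A0 = {9}
A1: add {7} — 7 (Reacher) has 7→9.
A2: add {1} — 1 (Reacher) has 1→7.
A3: add {6} — 6 (Reacher) has 6→1.
A4 = A3; e.g. 2 (Blocker) can still go to 3. Fixed point.
From 1, successor 7 is in the attractor (rank 1); the other successor 5 is not.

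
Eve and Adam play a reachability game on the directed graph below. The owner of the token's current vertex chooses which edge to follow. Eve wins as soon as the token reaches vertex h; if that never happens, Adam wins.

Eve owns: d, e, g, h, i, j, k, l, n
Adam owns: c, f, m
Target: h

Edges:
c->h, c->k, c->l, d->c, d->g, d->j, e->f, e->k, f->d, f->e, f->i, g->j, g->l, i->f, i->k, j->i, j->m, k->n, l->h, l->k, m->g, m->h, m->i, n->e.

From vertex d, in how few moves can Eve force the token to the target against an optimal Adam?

3

A0 = {h}
A1: add {l} — l (Eve) has l→h.
A2: add {g} — g (Eve) has g→l.
A3: add {d} — d (Eve) has d→g.
A4 = A3; e.g. c (Adam) can still go to k. Fixed point.
d enters the attractor at level 3, so Eve can force the target in 3 moves from there.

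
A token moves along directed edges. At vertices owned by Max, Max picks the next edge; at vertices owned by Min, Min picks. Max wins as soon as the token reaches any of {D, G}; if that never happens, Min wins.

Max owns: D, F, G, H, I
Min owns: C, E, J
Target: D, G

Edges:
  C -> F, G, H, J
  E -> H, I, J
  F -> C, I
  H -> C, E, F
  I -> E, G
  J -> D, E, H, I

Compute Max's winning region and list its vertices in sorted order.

D, F, G, H, I

A0 = {D, G}
A1: add {I} — I (Max) has I→G.
A2: add {F} — F (Max) has F→I.
A3: add {H} — H (Max) has H→F.
A4 = A3; e.g. C (Min) can still go to J. Fixed point.
Max's winning region = {D, F, G, H, I}.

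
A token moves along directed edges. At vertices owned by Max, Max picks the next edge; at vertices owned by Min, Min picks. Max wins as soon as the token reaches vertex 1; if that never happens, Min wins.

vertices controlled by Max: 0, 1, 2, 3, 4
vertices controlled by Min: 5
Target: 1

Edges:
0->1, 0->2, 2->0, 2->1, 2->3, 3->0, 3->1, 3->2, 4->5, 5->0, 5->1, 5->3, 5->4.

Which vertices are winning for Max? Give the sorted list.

A0 = {1}
A1: add {0, 2, 3} — 0 (Max) has 0→1; 2 (Max) has 2→1; 3 (Max) has 3→1.
A2 = A1; e.g. 4 (Max) has no edge into A1. Fixed point.
Max's winning region = {0, 1, 2, 3}.

0, 1, 2, 3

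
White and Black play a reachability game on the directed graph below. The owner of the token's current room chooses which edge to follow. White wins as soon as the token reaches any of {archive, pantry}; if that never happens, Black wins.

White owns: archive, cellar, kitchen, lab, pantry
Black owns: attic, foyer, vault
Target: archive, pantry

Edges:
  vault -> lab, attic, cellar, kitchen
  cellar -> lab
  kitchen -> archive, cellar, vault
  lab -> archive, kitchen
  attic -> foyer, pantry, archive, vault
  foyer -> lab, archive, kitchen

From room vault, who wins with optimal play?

Black

A0 = {archive, pantry}
A1: add {kitchen, lab} — lab (White) has lab→archive; kitchen (White) has kitchen→archive.
A2: add {cellar, foyer} — foyer (Black): all of {lab, archive, kitchen} already in; cellar (White) has cellar→lab.
A3 = A2; e.g. attic (Black) can still go to vault. Fixed point.
vault never enters the attractor, so Black can avoid the target forever.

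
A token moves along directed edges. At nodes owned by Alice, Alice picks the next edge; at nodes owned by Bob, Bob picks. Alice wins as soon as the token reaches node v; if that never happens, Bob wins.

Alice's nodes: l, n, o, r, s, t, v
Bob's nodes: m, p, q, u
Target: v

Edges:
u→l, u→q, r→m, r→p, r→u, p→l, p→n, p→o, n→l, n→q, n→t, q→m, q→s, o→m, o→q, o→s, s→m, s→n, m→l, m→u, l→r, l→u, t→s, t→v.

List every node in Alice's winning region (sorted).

A0 = {v}
A1: add {t} — t (Alice) has t→v.
A2: add {n} — n (Alice) has n→t.
A3: add {s} — s (Alice) has s→n.
A4: add {o} — o (Alice) has o→s.
A5 = A4; e.g. l (Alice) has no edge into A4. Fixed point.
Alice's winning region = {n, o, s, t, v}.

n, o, s, t, v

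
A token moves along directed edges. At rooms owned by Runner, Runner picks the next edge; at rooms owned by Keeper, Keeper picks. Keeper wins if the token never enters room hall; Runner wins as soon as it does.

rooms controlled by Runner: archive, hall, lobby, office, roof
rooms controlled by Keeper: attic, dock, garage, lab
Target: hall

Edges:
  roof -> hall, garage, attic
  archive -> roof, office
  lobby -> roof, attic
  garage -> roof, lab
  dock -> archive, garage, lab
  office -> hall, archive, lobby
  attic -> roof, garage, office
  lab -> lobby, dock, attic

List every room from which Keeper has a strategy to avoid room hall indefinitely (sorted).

attic, dock, garage, lab

A0 = {hall}
A1: add {office, roof} — roof (Runner) has roof→hall; office (Runner) has office→hall.
A2: add {archive, lobby} — archive (Runner) has archive→roof; lobby (Runner) has lobby→roof.
A3 = A2; e.g. garage (Keeper) can still go to lab. Fixed point.
Runner's attractor = {archive, hall, lobby, office, roof}; Keeper avoids the target exactly from the complement.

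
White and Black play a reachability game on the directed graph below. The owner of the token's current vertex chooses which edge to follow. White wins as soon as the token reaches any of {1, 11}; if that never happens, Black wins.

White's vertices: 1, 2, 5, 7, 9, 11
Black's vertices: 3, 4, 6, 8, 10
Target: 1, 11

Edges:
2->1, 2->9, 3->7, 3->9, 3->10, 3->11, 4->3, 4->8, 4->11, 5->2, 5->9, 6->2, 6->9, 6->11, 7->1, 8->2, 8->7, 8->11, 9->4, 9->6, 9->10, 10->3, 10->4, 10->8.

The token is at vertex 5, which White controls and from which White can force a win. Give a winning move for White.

2

A0 = {1, 11}
A1: add {2, 7} — 2 (White) has 2→1; 7 (White) has 7→1.
A2: add {5, 8} — 5 (White) has 5→2; 8 (Black): all of {2, 7, 11} already in.
A3 = A2; e.g. 3 (Black) can still go to 9. Fixed point.
From 5, successor 2 is in the attractor (rank 1); the other successor 9 is not.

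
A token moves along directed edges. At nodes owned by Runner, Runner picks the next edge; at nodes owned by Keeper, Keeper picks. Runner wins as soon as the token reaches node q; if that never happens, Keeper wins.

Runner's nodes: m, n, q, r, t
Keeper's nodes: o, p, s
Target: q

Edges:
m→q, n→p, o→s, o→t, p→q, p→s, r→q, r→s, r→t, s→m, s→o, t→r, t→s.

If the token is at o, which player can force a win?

Keeper

A0 = {q}
A1: add {m, r} — m (Runner) has m→q; r (Runner) has r→q.
A2: add {t} — t (Runner) has t→r.
A3 = A2; e.g. n (Runner) has no edge into A2. Fixed point.
o never enters the attractor, so Keeper can avoid the target forever.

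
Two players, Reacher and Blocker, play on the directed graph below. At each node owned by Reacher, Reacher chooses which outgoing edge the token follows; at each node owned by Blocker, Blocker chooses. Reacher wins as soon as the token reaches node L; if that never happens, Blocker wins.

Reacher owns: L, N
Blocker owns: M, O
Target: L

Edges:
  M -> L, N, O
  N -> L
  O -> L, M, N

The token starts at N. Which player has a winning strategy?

A0 = {L}
A1: add {N} — N (Reacher) has N→L.
A2 = A1; e.g. M (Blocker) can still go to O. Fixed point.
N ∈ A1, so Reacher can force the target.

Reacher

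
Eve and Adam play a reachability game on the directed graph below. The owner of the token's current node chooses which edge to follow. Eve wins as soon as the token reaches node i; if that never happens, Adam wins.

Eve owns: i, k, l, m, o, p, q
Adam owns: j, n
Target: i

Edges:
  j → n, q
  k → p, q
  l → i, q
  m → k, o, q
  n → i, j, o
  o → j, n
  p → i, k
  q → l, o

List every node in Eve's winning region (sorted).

i, k, l, m, p, q

A0 = {i}
A1: add {l, p} — l (Eve) has l→i; p (Eve) has p→i.
A2: add {k, q} — k (Eve) has k→p; q (Eve) has q→l.
A3: add {m} — m (Eve) has m→k.
A4 = A3; e.g. j (Adam) can still go to n. Fixed point.
Eve's winning region = {i, k, l, m, p, q}.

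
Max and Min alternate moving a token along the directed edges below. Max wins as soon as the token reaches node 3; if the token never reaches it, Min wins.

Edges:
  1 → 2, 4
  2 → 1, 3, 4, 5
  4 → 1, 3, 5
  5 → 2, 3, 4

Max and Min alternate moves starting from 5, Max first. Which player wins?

Track states (vertex, player-to-move).
A0 = {(3,Max), (3,Min)}
A1: add {(2,Max), (4,Max), (5,Max)}.
(5,Max) ∈ A1 ⇒ Max forces the target.

Max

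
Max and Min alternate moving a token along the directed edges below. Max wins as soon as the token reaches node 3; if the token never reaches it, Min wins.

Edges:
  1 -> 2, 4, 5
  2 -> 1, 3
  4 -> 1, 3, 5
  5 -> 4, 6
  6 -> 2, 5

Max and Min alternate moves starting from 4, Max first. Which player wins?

Max

Track states (vertex, player-to-move).
A0 = {(3,Max), (3,Min)}
A1: add {(2,Max), (4,Max)}.
(4,Max) ∈ A1 ⇒ Max forces the target.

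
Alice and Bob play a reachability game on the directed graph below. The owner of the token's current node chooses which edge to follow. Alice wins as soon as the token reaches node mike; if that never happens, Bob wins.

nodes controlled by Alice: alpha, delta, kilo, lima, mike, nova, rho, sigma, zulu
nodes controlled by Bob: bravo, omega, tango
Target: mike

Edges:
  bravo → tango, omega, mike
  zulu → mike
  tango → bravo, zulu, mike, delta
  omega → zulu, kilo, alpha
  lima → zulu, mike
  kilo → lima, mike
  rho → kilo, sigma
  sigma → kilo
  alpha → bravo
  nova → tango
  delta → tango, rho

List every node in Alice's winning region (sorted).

A0 = {mike}
A1: add {kilo, lima, zulu} — zulu (Alice) has zulu→mike; lima (Alice) has lima→mike; kilo (Alice) has kilo→mike.
A2: add {rho, sigma} — rho (Alice) has rho→kilo; sigma (Alice) has sigma→kilo.
A3: add {delta} — delta (Alice) has delta→rho.
A4 = A3; e.g. bravo (Bob) can still go to tango. Fixed point.
Alice's winning region = {delta, kilo, lima, mike, rho, sigma, zulu}.

delta, kilo, lima, mike, rho, sigma, zulu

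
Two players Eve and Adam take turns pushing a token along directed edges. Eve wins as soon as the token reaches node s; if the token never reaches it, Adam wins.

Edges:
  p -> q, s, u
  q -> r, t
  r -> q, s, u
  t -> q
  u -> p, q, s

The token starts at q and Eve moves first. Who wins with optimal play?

Adam

Track states (vertex, player-to-move).
A0 = {(s,Eve), (s,Adam)}
A1: add {(p,Eve), (r,Eve), (u,Eve)}.
A2 = A1; e.g. (p,Adam) stays out. (q,Eve) never enters ⇒ Adam avoids the target.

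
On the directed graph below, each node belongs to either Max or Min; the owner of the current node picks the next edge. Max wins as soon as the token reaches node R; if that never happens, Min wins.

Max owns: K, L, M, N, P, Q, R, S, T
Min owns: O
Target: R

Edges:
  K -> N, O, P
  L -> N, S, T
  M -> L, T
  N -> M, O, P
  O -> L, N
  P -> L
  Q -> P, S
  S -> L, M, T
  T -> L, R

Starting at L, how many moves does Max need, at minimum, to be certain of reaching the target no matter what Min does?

A0 = {R}
A1: add {T} — T (Max) has T→R.
A2: add {L, M, S} — L (Max) has L→T; M (Max) has M→T; S (Max) has S→T.
L enters the attractor at level 2, so Max can force the target in 2 moves from there.

2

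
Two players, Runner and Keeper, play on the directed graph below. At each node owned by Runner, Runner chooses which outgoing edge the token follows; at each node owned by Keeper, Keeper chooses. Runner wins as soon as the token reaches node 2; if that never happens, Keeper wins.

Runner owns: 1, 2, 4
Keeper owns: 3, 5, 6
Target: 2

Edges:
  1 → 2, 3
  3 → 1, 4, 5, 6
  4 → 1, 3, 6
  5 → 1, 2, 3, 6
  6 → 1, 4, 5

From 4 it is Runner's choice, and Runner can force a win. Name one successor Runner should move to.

1

A0 = {2}
A1: add {1} — 1 (Runner) has 1→2.
A2: add {4} — 4 (Runner) has 4→1.
A3 = A2; e.g. 3 (Keeper) can still go to 5. Fixed point.
From 4, successor 1 is in the attractor (rank 1); the other successors 3, 6 are not.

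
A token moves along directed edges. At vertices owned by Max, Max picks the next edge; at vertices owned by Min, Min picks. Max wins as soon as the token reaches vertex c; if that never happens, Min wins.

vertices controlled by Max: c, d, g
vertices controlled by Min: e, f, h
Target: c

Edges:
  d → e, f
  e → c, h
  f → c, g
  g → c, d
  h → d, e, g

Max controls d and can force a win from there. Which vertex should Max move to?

A0 = {c}
A1: add {g} — g (Max) has g→c.
A2: add {f} — f (Min): all of {c, g} already in.
A3: add {d} — d (Max) has d→f.
A4 = A3; e.g. e (Min) can still go to h. Fixed point.
From d, successor f is in the attractor (rank 2); the other successor e is not.

f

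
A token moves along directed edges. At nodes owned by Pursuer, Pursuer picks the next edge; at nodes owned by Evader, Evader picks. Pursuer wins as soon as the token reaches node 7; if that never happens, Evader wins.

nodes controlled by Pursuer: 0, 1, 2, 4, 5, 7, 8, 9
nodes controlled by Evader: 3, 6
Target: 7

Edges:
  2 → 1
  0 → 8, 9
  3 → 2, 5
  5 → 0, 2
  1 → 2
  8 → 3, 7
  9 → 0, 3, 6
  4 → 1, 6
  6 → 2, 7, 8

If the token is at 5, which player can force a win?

Pursuer

A0 = {7}
A1: add {8} — 8 (Pursuer) has 8→7.
A2: add {0} — 0 (Pursuer) has 0→8.
A3: add {5, 9} — 5 (Pursuer) has 5→0; 9 (Pursuer) has 9→0.
A4 = A3; e.g. 1 (Pursuer) has no edge into A3. Fixed point.
5 ∈ A3, so Pursuer can force the target.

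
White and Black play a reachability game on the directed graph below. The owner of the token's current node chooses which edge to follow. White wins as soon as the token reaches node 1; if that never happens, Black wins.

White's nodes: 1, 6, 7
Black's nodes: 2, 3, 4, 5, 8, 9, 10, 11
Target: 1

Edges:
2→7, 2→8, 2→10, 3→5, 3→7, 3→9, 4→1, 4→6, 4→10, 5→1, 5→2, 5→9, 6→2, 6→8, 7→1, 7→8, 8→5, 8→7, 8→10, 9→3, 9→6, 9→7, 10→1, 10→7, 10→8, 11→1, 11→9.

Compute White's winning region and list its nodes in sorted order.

A0 = {1}
A1: add {7} — 7 (White) has 7→1.
A2 = A1; e.g. 2 (Black) can still go to 8. Fixed point.
White's winning region = {1, 7}.

1, 7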